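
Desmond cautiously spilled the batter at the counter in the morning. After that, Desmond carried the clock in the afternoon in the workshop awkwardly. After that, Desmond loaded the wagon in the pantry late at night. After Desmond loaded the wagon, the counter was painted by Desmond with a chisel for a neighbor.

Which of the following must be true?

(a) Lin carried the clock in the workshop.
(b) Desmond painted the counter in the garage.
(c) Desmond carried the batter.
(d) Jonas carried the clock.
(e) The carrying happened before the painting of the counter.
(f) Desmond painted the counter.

(e), (f)

(a) Not entailed — the passage has Desmond carrying the clock, not Lin.
(b) Not entailed — 'in the garage' adds information not in the original event.
(c) Not entailed — Desmond carried the clock, not the batter; the batter belongs to the spilling event.
(d) Not entailed — the passage has Desmond carrying the clock, not Jonas.
(e) Entailed — the narrative places the carrying before the painting.
(f) Entailed — the original entails any weakening of itself; this just drops 'with a chisel', 'for a neighbor'.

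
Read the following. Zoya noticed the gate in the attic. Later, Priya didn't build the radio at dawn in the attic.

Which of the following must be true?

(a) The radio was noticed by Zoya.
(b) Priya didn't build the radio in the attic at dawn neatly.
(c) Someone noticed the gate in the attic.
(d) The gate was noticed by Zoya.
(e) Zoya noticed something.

(a) Not entailed — Zoya noticed the gate, not the radio; the radio belongs to the building event.
(b) Entailed — under negation, adding a further restriction is entailed: if no such building event occurred, none occurred neatly either.
(c) Entailed — the original entails any weakening of itself; this just generalizes the agent.
(d) Entailed — dropping 'in the attic' leaves a sub-description the original still satisfies.
(e) Entailed — this follows by dropping conjuncts from the noticing event's description.

(b), (c), (d), (e)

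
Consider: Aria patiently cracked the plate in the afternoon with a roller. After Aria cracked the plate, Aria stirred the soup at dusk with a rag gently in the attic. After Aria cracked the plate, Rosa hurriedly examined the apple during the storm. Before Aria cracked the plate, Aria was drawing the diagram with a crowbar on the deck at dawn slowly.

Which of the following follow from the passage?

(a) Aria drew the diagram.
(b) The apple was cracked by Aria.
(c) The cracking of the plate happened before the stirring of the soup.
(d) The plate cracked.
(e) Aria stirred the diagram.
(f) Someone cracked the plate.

(a) Not entailed — 'was drawing' is progressive on an accomplishment; it does not entail the completed 'drew'.
(b) Not entailed — Aria cracked the plate, not the apple; the apple belongs to the examining event.
(c) Entailed — the narrative places the cracking before the stirring.
(d) Entailed — 'Aria cracked the plate' is causative; it entails the inchoative 'the plate cracked'.
(e) Not entailed — Aria stirred the soup, not the diagram; the diagram belongs to the drawing event.
(f) Entailed — every conjunct here is already in the original cracking event.

(c), (d), (f)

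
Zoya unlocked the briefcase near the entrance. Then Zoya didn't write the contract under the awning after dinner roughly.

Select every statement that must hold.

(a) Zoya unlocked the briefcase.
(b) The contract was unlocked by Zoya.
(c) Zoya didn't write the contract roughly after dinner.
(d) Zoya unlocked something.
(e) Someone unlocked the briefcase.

(a) Entailed — this follows by dropping conjuncts from the unlocking event's description.
(b) Not entailed — Zoya unlocked the briefcase, not the contract; the contract belongs to the writing event.
(c) Not entailed — dropping 'under the awning' under negation is not valid — the original leaves open that Zoya wrote the contract some other way.
(d) Entailed — this follows by dropping conjuncts from the unlocking event's description.
(e) Entailed — this follows by dropping conjuncts from the unlocking event's description.

(a), (d), (e)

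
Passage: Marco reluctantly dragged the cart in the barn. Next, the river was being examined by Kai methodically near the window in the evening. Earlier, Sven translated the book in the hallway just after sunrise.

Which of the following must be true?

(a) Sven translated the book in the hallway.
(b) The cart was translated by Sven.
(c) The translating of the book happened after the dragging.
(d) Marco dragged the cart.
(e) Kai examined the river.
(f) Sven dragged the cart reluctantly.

(a), (d), (e)

(a) Entailed — this follows by dropping conjuncts from the translating event's description.
(b) Not entailed — Sven translated the book, not the cart; the cart belongs to the dragging event.
(c) Not entailed — the narrative doesn't order the dragging relative to the translating.
(d) Entailed — the original entails any weakening of itself; this just drops 'in the barn', 'reluctantly'.
(e) Entailed — 'examine' is an activity; 'was examining' entails that some examining happened, so 'examined' holds.
(f) Not entailed — the passage has Marco dragging the cart, not Sven.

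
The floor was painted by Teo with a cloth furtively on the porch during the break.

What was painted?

'the floor' marks the patient of the painting event.

the floor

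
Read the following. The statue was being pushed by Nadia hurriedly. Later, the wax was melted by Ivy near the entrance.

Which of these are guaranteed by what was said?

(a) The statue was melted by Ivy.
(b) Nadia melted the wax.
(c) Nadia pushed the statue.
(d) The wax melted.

(a) Not entailed — Ivy melted the wax, not the statue; the statue belongs to the pushing event.
(b) Not entailed — the passage has Ivy melting the wax, not Nadia.
(c) Entailed — 'push' is an activity; 'was pushing' entails that some pushing happened, so 'pushed' holds.
(d) Entailed — 'Ivy melted the wax' is causative; it entails the inchoative 'the wax melted'.

(c), (d)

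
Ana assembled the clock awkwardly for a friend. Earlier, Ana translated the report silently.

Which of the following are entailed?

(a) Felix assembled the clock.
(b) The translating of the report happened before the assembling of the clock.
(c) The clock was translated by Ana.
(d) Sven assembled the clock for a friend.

(b)

(a) Not entailed — the passage has Ana assembling the clock, not Felix.
(b) Entailed — the narrative places the translating before the assembling.
(c) Not entailed — Ana translated the report, not the clock; the clock belongs to the assembling event.
(d) Not entailed — the passage has Ana assembling the clock, not Sven.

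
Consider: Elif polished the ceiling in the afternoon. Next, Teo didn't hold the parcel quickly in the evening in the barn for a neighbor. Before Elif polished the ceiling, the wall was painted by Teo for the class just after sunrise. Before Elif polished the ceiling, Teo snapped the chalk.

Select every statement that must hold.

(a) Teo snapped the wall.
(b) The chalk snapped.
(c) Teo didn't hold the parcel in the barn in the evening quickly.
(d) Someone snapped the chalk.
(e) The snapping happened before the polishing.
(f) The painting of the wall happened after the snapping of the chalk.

(a) Not entailed — Teo snapped the chalk, not the wall; the wall belongs to the painting event.
(b) Entailed — 'Teo snapped the chalk' is causative; it entails the inchoative 'the chalk snapped'.
(c) Not entailed — dropping 'for a neighbor' under negation is not valid — the original leaves open that Teo held the parcel some other way.
(d) Entailed — generalizing the agent leaves a sub-description the original still satisfies.
(e) Entailed — the narrative places the snapping before the polishing.
(f) Not entailed — the narrative doesn't order the snapping relative to the painting.

(b), (d), (e)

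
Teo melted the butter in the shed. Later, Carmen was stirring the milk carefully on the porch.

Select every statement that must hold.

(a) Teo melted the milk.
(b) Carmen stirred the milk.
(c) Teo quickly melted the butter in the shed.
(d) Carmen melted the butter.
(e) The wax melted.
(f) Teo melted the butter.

(b), (f)

(a) Not entailed — Teo melted the butter, not the milk; the milk belongs to the stirring event.
(b) Entailed — 'stir' is an activity; 'was stirring' entails that some stirring happened, so 'stirred' holds.
(c) Not entailed — 'quickly' adds information not in the original event.
(d) Not entailed — the passage has Teo melting the butter, not Carmen.
(e) Not entailed — the butter is what melted, not the wax.
(f) Entailed — the original entails any weakening of itself; this just drops 'in the shed'.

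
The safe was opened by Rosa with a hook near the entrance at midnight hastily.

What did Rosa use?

a hook

'with a hook' marks the instrument of the opening event.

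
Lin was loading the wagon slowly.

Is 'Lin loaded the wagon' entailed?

no

'was loading' is progressive; for an accomplishment like 'load the wagon', it doesn't entail completion.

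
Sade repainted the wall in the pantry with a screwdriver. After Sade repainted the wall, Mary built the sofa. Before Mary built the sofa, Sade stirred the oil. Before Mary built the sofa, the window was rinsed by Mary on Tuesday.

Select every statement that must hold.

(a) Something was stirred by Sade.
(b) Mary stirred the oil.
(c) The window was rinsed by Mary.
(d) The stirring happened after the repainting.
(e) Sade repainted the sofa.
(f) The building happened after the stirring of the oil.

(a), (c), (f)

(a) Entailed — this follows by dropping conjuncts from the stirring event's description.
(b) Not entailed — the passage has Sade stirring the oil, not Mary.
(c) Entailed — this follows by dropping conjuncts from the rinsing event's description.
(d) Not entailed — the narrative doesn't order the repainting relative to the stirring.
(e) Not entailed — Sade repainted the wall, not the sofa; the sofa belongs to the building event.
(f) Entailed — the narrative places the stirring before the building.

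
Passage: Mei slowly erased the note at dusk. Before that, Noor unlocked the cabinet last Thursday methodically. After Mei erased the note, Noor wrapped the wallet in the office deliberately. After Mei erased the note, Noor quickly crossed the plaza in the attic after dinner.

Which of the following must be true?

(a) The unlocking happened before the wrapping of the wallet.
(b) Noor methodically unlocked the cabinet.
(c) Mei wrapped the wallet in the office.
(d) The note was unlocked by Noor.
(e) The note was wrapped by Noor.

(a), (b)

(a) Entailed — the narrative places the unlocking before the wrapping.
(b) Entailed — this follows by dropping conjuncts from the unlocking event's description.
(c) Not entailed — the passage has Noor wrapping the wallet, not Mei.
(d) Not entailed — Noor unlocked the cabinet, not the note; the note belongs to the erasing event.
(e) Not entailed — Noor wrapped the wallet, not the note; the note belongs to the erasing event.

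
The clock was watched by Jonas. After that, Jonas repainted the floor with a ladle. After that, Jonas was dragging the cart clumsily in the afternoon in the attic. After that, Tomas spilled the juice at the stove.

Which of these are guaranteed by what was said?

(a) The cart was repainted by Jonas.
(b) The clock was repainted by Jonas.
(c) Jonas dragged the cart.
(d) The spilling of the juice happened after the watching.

(c), (d)

(a) Not entailed — Jonas repainted the floor, not the cart; the cart belongs to the dragging event.
(b) Not entailed — Jonas repainted the floor, not the clock; the clock belongs to the watching event.
(c) Entailed — 'drag' is an activity; 'was dragging' entails that some dragging happened, so 'dragged' holds.
(d) Entailed — the narrative places the watching before the spilling.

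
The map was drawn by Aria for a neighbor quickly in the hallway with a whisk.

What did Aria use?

'with a whisk' marks the instrument of the drawing event.

a whisk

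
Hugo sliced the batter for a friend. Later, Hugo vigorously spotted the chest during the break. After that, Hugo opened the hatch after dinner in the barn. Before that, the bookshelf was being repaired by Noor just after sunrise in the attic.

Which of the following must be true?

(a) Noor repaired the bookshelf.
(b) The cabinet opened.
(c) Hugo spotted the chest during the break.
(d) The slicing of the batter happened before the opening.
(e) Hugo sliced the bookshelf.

(a) Not entailed — 'was repairing' is progressive on an accomplishment; it does not entail the completed 'repaired'.
(b) Not entailed — the hatch is what opened, not the cabinet.
(c) Entailed — the original entails any weakening of itself; this just drops 'vigorously'.
(d) Entailed — the narrative places the slicing before the opening.
(e) Not entailed — Hugo sliced the batter, not the bookshelf; the bookshelf belongs to the repairing event.

(c), (d)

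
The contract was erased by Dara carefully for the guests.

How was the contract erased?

carefully

'carefully' marks the manner of the erasing event.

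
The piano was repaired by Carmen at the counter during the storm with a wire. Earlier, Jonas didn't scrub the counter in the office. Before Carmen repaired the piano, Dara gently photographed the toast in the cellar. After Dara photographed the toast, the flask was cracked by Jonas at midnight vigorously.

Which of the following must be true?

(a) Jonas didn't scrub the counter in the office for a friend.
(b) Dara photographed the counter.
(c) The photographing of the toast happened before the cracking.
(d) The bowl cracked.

(a), (c)

(a) Entailed — under negation, adding a further restriction is entailed: if no such scrubbing event occurred, none occurred for a friend either.
(b) Not entailed — Dara photographed the toast, not the counter; the counter belongs to the scrubbing event.
(c) Entailed — the narrative places the photographing before the cracking.
(d) Not entailed — the flask is what cracked, not the bowl.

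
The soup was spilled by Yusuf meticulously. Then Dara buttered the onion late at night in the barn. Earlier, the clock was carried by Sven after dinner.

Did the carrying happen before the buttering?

The narrative orders the carrying before the buttering.

yes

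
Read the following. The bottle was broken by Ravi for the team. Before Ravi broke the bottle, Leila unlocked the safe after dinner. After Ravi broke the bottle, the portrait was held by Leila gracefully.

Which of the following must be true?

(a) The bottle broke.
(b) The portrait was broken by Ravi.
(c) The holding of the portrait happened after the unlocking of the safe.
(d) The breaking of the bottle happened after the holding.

(a), (c)

(a) Entailed — 'Ravi broke the bottle' is causative; it entails the inchoative 'the bottle broke'.
(b) Not entailed — Ravi broke the bottle, not the portrait; the portrait belongs to the holding event.
(c) Entailed — the narrative places the unlocking before the holding.
(d) Not entailed — the narrative places the breaking before the holding, not after.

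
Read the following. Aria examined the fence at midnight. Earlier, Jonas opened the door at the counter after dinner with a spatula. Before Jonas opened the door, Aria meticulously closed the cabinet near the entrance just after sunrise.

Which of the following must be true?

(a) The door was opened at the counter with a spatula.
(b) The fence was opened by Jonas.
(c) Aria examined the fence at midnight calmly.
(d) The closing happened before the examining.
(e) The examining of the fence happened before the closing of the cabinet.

(a) Entailed — every conjunct here is already in the original opening event.
(b) Not entailed — Jonas opened the door, not the fence; the fence belongs to the examining event.
(c) Not entailed — 'calmly' adds information not in the original event.
(d) Entailed — the narrative places the closing before the examining.
(e) Not entailed — the narrative places the closing before the examining, not after.

(a), (d)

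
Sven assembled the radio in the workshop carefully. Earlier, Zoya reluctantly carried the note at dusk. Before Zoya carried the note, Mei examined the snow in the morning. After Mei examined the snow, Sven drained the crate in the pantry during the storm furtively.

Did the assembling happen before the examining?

The narrative orders the examining before the assembling.

no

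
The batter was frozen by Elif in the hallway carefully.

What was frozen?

'the batter' marks the patient of the freezing event.

the batter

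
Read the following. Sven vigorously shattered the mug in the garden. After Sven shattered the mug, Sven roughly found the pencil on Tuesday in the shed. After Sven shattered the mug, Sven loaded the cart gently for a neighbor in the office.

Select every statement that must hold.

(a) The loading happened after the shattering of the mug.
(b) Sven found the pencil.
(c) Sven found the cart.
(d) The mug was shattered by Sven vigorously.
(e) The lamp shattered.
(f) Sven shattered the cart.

(a) Entailed — the narrative places the shattering before the loading.
(b) Entailed — every conjunct here is already in the original finding event.
(c) Not entailed — Sven found the pencil, not the cart; the cart belongs to the loading event.
(d) Entailed — this follows by dropping conjuncts from the shattering event's description.
(e) Not entailed — the mug is what shattered, not the lamp.
(f) Not entailed — Sven shattered the mug, not the cart; the cart belongs to the loading event.

(a), (b), (d)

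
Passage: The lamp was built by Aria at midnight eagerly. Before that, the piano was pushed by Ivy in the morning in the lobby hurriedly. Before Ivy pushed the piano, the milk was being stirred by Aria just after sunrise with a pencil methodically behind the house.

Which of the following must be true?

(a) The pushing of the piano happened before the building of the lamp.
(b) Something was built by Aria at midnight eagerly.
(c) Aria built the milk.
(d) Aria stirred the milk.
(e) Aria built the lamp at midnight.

(a), (b), (d), (e)

(a) Entailed — the narrative places the pushing before the building.
(b) Entailed — this follows by dropping conjuncts from the building event's description.
(c) Not entailed — Aria built the lamp, not the milk; the milk belongs to the stirring event.
(d) Entailed — 'stir' is an activity; 'was stirring' entails that some stirring happened, so 'stirred' holds.
(e) Entailed — dropping 'eagerly' leaves a sub-description the original still satisfies.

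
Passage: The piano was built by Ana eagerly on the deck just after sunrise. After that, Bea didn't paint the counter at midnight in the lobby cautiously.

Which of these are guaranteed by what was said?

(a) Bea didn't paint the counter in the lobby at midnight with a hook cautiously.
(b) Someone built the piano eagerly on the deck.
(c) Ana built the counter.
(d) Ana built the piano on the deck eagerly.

(a) Entailed — under negation, adding a further restriction is entailed: if no such painting event occurred, none occurred with a hook either.
(b) Entailed — the original entails any weakening of itself; this just drops 'just after sunrise' and generalizes the agent.
(c) Not entailed — Ana built the piano, not the counter; the counter belongs to the painting event.
(d) Entailed — dropping 'just after sunrise' leaves a sub-description the original still satisfies.

(a), (b), (d)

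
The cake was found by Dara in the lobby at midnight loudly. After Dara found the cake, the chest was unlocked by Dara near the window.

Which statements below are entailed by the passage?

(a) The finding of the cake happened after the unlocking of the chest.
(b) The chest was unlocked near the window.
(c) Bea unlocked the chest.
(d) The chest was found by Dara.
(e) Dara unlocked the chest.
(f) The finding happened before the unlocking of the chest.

(a) Not entailed — the narrative places the finding before the unlocking, not after.
(b) Entailed — generalizing the agent leaves a sub-description the original still satisfies.
(c) Not entailed — the passage has Dara unlocking the chest, not Bea.
(d) Not entailed — Dara found the cake, not the chest; the chest belongs to the unlocking event.
(e) Entailed — dropping 'near the window' leaves a sub-description the original still satisfies.
(f) Entailed — the narrative places the finding before the unlocking.

(b), (e), (f)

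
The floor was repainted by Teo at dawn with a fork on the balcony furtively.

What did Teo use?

a fork

'with a fork' marks the instrument of the repainting event.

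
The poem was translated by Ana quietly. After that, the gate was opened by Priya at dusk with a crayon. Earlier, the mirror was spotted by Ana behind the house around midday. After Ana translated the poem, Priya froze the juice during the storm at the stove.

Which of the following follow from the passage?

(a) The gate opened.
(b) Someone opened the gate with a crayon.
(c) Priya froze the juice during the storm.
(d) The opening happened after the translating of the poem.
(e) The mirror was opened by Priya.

(a), (b), (c), (d)

(a) Entailed — 'Priya opened the gate' is causative; it entails the inchoative 'the gate opened'.
(b) Entailed — dropping 'at dusk' and generalizing the agent leaves a sub-description the original still satisfies.
(c) Entailed — dropping 'at the stove' leaves a sub-description the original still satisfies.
(d) Entailed — the narrative places the translating before the opening.
(e) Not entailed — Priya opened the gate, not the mirror; the mirror belongs to the spotting event.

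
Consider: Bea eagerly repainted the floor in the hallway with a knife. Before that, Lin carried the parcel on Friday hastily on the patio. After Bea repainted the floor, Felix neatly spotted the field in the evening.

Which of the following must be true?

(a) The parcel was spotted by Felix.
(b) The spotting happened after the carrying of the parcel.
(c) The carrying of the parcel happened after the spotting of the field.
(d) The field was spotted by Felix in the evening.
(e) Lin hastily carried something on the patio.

(a) Not entailed — Felix spotted the field, not the parcel; the parcel belongs to the carrying event.
(b) Entailed — the narrative places the carrying before the spotting.
(c) Not entailed — the narrative places the carrying before the spotting, not after.
(d) Entailed — this follows by dropping conjuncts from the spotting event's description.
(e) Entailed — dropping 'on Friday' and generalizing the patient leaves a sub-description the original still satisfies.

(b), (d), (e)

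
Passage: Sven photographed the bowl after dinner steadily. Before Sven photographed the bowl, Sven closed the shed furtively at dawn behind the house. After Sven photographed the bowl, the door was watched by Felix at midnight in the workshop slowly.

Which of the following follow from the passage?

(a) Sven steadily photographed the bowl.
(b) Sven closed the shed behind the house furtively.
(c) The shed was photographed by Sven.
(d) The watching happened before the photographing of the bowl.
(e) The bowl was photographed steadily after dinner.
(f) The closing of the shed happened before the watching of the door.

(a) Entailed — every conjunct here is already in the original photographing event.
(b) Entailed — the original entails any weakening of itself; this just drops 'at dawn'.
(c) Not entailed — Sven photographed the bowl, not the shed; the shed belongs to the closing event.
(d) Not entailed — the narrative places the photographing before the watching, not after.
(e) Entailed — this follows by dropping conjuncts from the photographing event's description.
(f) Entailed — the narrative places the closing before the watching.

(a), (b), (e), (f)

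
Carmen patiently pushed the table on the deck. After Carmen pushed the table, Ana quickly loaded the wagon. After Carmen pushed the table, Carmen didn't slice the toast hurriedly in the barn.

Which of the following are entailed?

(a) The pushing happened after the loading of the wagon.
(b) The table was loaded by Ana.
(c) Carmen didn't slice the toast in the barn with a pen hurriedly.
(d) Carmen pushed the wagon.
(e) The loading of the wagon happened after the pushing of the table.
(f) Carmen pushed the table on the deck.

(a) Not entailed — the narrative places the pushing before the loading, not after.
(b) Not entailed — Ana loaded the wagon, not the table; the table belongs to the pushing event.
(c) Entailed — under negation, adding a further restriction is entailed: if no such slicing event occurred, none occurred with a pen either.
(d) Not entailed — Carmen pushed the table, not the wagon; the wagon belongs to the loading event.
(e) Entailed — the narrative places the pushing before the loading.
(f) Entailed — the original entails any weakening of itself; this just drops 'patiently'.

(c), (e), (f)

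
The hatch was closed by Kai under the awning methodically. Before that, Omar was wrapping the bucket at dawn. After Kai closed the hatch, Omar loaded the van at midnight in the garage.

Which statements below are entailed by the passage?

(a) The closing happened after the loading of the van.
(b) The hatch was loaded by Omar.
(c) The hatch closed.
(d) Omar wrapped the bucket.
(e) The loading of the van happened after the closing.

(c), (e)

(a) Not entailed — the narrative places the closing before the loading, not after.
(b) Not entailed — Omar loaded the van, not the hatch; the hatch belongs to the closing event.
(c) Entailed — 'Kai closed the hatch' is causative; it entails the inchoative 'the hatch closed'.
(d) Not entailed — 'was wrapping' is progressive on an accomplishment; it does not entail the completed 'wrapped'.
(e) Entailed — the narrative places the closing before the loading.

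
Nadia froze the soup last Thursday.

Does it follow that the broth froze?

Nothing is said about any broth; only the soup is affected.

no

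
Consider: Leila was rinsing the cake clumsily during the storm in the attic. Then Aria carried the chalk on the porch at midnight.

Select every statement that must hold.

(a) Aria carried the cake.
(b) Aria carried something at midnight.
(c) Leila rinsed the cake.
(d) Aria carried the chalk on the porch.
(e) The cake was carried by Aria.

(b), (c), (d)

(a) Not entailed — Aria carried the chalk, not the cake; the cake belongs to the rinsing event.
(b) Entailed — every conjunct here is already in the original carrying event.
(c) Entailed — 'rinse' is an activity; 'was rinsing' entails that some rinsing happened, so 'rinsed' holds.
(d) Entailed — dropping 'at midnight' leaves a sub-description the original still satisfies.
(e) Not entailed — Aria carried the chalk, not the cake; the cake belongs to the rinsing event.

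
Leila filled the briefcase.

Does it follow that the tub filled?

no

Nothing is said about any tub; only the briefcase is affected.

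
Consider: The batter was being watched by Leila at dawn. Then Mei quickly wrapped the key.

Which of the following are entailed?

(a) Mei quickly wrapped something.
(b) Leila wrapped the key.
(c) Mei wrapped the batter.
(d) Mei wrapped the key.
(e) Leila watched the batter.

(a) Entailed — this follows by dropping conjuncts from the wrapping event's description.
(b) Not entailed — the passage has Mei wrapping the key, not Leila.
(c) Not entailed — Mei wrapped the key, not the batter; the batter belongs to the watching event.
(d) Entailed — every conjunct here is already in the original wrapping event.
(e) Entailed — 'watch' is an activity; 'was watching' entails that some watching happened, so 'watched' holds.

(a), (d), (e)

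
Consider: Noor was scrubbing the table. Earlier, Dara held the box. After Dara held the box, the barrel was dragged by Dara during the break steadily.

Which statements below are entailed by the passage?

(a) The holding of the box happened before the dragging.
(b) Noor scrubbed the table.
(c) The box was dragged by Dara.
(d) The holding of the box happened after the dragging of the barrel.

(a), (b)

(a) Entailed — the narrative places the holding before the dragging.
(b) Entailed — 'scrub' is an activity; 'was scrubbing' entails that some scrubbing happened, so 'scrubbed' holds.
(c) Not entailed — Dara dragged the barrel, not the box; the box belongs to the holding event.
(d) Not entailed — the narrative places the holding before the dragging, not after.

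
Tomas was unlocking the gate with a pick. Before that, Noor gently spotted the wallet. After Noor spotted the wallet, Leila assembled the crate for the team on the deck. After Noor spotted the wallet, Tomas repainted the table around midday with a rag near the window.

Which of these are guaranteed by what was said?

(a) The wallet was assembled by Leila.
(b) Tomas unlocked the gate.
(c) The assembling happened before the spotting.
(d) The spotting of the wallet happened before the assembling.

(a) Not entailed — Leila assembled the crate, not the wallet; the wallet belongs to the spotting event.
(b) Not entailed — 'was unlocking' is progressive on an accomplishment; it does not entail the completed 'unlocked'.
(c) Not entailed — the narrative places the spotting before the assembling, not after.
(d) Entailed — the narrative places the spotting before the assembling.

(d)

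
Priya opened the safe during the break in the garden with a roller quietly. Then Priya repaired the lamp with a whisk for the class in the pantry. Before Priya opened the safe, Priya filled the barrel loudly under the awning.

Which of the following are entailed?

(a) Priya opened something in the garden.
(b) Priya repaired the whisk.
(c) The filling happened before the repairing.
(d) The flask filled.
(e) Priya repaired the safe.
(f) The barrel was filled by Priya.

(a), (c), (f)

(a) Entailed — dropping 'quietly', 'during the break', 'with a roller' and generalizing the patient leaves a sub-description the original still satisfies.
(b) Not entailed — the whisk is the instrument, not what was repaired.
(c) Entailed — the narrative places the filling before the repairing.
(d) Not entailed — the barrel is what filled, not the flask.
(e) Not entailed — Priya repaired the lamp, not the safe; the safe belongs to the opening event.
(f) Entailed — this follows by dropping conjuncts from the filling event's description.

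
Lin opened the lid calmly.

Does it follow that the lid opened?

yes

'Lin opened the lid' is the causative; it entails the inchoative 'the lid opened'.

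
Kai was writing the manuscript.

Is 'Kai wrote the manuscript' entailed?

'was writing' is progressive; for an accomplishment like 'write the manuscript', it doesn't entail completion.

no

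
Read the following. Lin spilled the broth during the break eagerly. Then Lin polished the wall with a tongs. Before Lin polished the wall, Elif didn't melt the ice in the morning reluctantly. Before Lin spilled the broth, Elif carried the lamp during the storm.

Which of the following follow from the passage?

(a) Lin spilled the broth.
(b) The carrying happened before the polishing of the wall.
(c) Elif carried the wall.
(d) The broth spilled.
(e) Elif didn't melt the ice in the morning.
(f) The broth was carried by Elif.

(a), (b), (d)

(a) Entailed — dropping 'eagerly', 'during the break' leaves a sub-description the original still satisfies.
(b) Entailed — the narrative places the carrying before the polishing.
(c) Not entailed — Elif carried the lamp, not the wall; the wall belongs to the polishing event.
(d) Entailed — 'Lin spilled the broth' is causative; it entails the inchoative 'the broth spilled'.
(e) Not entailed — dropping 'reluctantly' under negation is not valid — the original leaves open that Elif melted the ice some other way.
(f) Not entailed — Elif carried the lamp, not the broth; the broth belongs to the spilling event.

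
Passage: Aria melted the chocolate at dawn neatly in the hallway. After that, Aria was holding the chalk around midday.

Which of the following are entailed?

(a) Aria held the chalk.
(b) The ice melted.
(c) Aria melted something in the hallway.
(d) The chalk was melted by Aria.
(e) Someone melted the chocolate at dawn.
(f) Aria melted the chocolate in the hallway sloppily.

(a) Entailed — 'hold' is an activity; 'was holding' entails that some holding happened, so 'held' holds.
(b) Not entailed — the chocolate is what melted, not the ice.
(c) Entailed — every conjunct here is already in the original melting event.
(d) Not entailed — Aria melted the chocolate, not the chalk; the chalk belongs to the holding event.
(e) Entailed — this follows by dropping conjuncts from the melting event's description.
(f) Not entailed — 'sloppily' adds a manner not in (and inconsistent with) the original.

(a), (c), (e)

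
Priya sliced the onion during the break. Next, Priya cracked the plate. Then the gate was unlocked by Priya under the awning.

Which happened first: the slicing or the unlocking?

the slicing

The connectives place the slicing before the unlocking.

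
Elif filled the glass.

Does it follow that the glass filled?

yes

'Elif filled the glass' is the causative; it entails the inchoative 'the glass filled'.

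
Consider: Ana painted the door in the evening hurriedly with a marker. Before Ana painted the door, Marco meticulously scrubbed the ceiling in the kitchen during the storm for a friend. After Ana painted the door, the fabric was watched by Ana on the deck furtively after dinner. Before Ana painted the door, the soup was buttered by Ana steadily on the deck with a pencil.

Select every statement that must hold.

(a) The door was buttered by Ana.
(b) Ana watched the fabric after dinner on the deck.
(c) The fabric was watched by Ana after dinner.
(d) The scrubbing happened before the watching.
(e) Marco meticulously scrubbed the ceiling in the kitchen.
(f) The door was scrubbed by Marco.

(b), (c), (d), (e)

(a) Not entailed — Ana buttered the soup, not the door; the door belongs to the painting event.
(b) Entailed — the original entails any weakening of itself; this just drops 'furtively'.
(c) Entailed — this follows by dropping conjuncts from the watching event's description.
(d) Entailed — the narrative places the scrubbing before the watching.
(e) Entailed — this follows by dropping conjuncts from the scrubbing event's description.
(f) Not entailed — Marco scrubbed the ceiling, not the door; the door belongs to the painting event.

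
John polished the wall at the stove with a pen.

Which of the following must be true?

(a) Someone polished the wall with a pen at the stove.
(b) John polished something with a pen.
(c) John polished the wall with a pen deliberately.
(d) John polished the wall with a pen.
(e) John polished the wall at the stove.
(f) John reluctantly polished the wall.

(a), (b), (d), (e)

(a) Entailed — generalizing the agent leaves a sub-description the original still satisfies.
(b) Entailed — dropping 'at the stove' and generalizing the patient leaves a sub-description the original still satisfies.
(c) Not entailed — 'deliberately' adds information not in the original event.
(d) Entailed — this follows by dropping conjuncts from the polishing event's description.
(e) Entailed — dropping 'with a pen' leaves a sub-description the original still satisfies.
(f) Not entailed — 'reluctantly' adds information not in the original event.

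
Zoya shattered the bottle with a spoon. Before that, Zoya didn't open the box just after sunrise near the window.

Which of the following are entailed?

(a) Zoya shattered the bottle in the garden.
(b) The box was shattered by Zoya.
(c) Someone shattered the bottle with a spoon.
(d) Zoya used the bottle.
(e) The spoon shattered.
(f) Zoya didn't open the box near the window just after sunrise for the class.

(c), (f)

(a) Not entailed — 'in the garden' adds information not in the original event.
(b) Not entailed — Zoya shattered the bottle, not the box; the box belongs to the opening event.
(c) Entailed — this follows by dropping conjuncts from the shattering event's description.
(d) Not entailed — the bottle is the patient, not an instrument — Zoya used a spoon.
(e) Not entailed — the bottle is what shattered, not the spoon.
(f) Entailed — under negation, adding a further restriction is entailed: if no such opening event occurred, none occurred for the class either.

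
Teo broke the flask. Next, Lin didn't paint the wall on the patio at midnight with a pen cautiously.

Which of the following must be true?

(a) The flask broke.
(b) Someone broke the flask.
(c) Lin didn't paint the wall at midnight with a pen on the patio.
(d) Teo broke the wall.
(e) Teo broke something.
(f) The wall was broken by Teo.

(a), (b), (e)

(a) Entailed — 'Teo broke the flask' is causative; it entails the inchoative 'the flask broke'.
(b) Entailed — generalizing the agent leaves a sub-description the original still satisfies.
(c) Not entailed — dropping 'cautiously' under negation is not valid — the original leaves open that Lin painted the wall some other way.
(d) Not entailed — Teo broke the flask, not the wall; the wall belongs to the painting event.
(e) Entailed — every conjunct here is already in the original breaking event.
(f) Not entailed — Teo broke the flask, not the wall; the wall belongs to the painting event.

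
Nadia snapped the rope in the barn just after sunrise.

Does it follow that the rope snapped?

'Nadia snapped the rope' is the causative; it entails the inchoative 'the rope snapped'.

yes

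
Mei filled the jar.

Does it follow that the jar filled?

'Mei filled the jar' is the causative; it entails the inchoative 'the jar filled'.

yes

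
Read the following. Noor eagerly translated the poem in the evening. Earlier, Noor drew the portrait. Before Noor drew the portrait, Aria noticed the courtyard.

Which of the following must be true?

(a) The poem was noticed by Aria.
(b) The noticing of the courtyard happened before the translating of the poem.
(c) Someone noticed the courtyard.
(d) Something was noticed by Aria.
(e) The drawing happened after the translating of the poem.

(b), (c), (d)

(a) Not entailed — Aria noticed the courtyard, not the poem; the poem belongs to the translating event.
(b) Entailed — the narrative places the noticing before the translating.
(c) Entailed — every conjunct here is already in the original noticing event.
(d) Entailed — every conjunct here is already in the original noticing event.
(e) Not entailed — the narrative places the drawing before the translating, not after.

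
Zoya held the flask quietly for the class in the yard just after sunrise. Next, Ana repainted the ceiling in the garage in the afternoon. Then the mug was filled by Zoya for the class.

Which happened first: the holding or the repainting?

the holding

The connectives place the holding before the repainting.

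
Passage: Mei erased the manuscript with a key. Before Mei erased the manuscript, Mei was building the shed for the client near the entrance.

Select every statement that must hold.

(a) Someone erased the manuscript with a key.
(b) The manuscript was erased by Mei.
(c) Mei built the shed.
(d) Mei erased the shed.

(a) Entailed — the original entails any weakening of itself; this just generalizes the agent.
(b) Entailed — dropping 'with a key' leaves a sub-description the original still satisfies.
(c) Not entailed — 'was building' is progressive on an accomplishment; it does not entail the completed 'built'.
(d) Not entailed — Mei erased the manuscript, not the shed; the shed belongs to the building event.

(a), (b)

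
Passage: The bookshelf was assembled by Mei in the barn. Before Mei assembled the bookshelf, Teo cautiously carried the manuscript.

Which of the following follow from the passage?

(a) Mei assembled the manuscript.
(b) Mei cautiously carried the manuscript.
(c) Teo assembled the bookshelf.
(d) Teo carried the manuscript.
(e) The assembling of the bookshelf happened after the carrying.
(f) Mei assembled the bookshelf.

(a) Not entailed — Mei assembled the bookshelf, not the manuscript; the manuscript belongs to the carrying event.
(b) Not entailed — the passage has Teo carrying the manuscript, not Mei.
(c) Not entailed — the passage has Mei assembling the bookshelf, not Teo.
(d) Entailed — every conjunct here is already in the original carrying event.
(e) Entailed — the narrative places the carrying before the assembling.
(f) Entailed — this follows by dropping conjuncts from the assembling event's description.

(d), (e), (f)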